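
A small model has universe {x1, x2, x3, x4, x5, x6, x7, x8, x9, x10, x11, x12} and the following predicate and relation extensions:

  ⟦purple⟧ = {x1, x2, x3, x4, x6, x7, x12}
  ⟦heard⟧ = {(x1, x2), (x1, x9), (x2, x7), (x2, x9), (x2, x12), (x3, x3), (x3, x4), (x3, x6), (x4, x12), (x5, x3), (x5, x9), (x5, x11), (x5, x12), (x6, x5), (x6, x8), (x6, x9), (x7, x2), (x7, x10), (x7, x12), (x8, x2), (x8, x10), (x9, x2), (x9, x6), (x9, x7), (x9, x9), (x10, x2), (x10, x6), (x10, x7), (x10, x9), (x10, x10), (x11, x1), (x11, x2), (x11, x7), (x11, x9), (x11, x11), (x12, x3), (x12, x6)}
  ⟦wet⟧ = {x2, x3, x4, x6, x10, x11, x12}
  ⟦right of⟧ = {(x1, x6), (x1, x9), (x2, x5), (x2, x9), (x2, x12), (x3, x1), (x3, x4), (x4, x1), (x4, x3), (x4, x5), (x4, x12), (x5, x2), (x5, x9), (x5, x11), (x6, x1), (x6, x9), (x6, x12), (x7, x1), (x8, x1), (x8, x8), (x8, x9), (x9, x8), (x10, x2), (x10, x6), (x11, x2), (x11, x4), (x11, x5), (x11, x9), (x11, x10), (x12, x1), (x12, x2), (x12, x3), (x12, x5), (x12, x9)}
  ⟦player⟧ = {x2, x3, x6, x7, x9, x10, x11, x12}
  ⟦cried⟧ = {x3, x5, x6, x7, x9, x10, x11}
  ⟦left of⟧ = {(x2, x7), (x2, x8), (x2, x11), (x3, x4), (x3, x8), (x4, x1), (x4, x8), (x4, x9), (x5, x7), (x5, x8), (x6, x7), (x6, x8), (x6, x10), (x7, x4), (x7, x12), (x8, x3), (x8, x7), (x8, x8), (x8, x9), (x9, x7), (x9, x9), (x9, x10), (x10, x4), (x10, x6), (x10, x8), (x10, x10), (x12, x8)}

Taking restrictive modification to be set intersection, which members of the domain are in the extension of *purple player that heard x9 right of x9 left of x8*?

⟦that heard x9⟧ = {x : ⟨x, x9⟩ ∈ ⟦heard⟧} = {x1, x2, x5, x6, x9, x10, x11}
⟦right of x9⟧ = {x : ⟨x, x9⟩ ∈ ⟦right of⟧} = {x1, x2, x5, x6, x8, x11, x12}
⟦left of x8⟧ = {x : ⟨x, x8⟩ ∈ ⟦left of⟧} = {x2, x3, x4, x5, x6, x8, x10, x12}
⟦player⟧ = {x2, x3, x6, x7, x9, x10, x11, x12}
… ∩ ⟦that heard x9⟧ = {x2, x3, x6, x7, x9, x10, x11, x12} ∩ {x1, x2, x5, x6, x9, x10, x11} = {x2, x6, x9, x10, x11}
… ∩ ⟦right of x9⟧ = {x2, x6, x9, x10, x11} ∩ {x1, x2, x5, x6, x8, x11, x12} = {x2, x6, x11}
… ∩ ⟦left of x8⟧ = {x2, x6, x11} ∩ {x2, x3, x4, x5, x6, x8, x10, x12} = {x2, x6}
… ∩ ⟦purple⟧ = {x2, x6} ∩ {x1, x2, x3, x4, x6, x7, x12} = {x2, x6}
So ⟦purple player that heard x9 right of x9 left of x8⟧ = {x2, x6}.

{x2, x6}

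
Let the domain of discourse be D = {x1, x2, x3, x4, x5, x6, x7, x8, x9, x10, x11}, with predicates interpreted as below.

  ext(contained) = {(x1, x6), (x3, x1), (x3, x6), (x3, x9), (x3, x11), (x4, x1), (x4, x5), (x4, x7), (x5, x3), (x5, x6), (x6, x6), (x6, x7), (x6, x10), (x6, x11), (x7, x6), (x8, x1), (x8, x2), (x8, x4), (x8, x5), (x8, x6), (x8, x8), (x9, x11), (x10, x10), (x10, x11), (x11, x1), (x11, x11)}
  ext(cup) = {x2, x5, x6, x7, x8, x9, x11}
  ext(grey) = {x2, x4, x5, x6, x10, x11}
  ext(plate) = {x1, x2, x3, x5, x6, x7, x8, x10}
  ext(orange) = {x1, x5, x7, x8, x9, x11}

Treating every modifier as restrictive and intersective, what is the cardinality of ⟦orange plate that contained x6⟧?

4

⟦that contained x6⟧ = {x : ⟨x, x6⟩ ∈ ⟦contained⟧} = {x1, x3, x5, x6, x7, x8}
⟦plate⟧ = {x1, x2, x3, x5, x6, x7, x8, x10}
… ∩ ⟦that contained x6⟧ = {x1, x2, x3, x5, x6, x7, x8, x10} ∩ {x1, x3, x5, x6, x7, x8} = {x1, x3, x5, x6, x7, x8}
… ∩ ⟦orange⟧ = {x1, x3, x5, x6, x7, x8} ∩ {x1, x5, x7, x8, x9, x11} = {x1, x5, x7, x8}
⟦orange plate that contained x6⟧ = {x1, x5, x7, x8}, so the cardinality is 4.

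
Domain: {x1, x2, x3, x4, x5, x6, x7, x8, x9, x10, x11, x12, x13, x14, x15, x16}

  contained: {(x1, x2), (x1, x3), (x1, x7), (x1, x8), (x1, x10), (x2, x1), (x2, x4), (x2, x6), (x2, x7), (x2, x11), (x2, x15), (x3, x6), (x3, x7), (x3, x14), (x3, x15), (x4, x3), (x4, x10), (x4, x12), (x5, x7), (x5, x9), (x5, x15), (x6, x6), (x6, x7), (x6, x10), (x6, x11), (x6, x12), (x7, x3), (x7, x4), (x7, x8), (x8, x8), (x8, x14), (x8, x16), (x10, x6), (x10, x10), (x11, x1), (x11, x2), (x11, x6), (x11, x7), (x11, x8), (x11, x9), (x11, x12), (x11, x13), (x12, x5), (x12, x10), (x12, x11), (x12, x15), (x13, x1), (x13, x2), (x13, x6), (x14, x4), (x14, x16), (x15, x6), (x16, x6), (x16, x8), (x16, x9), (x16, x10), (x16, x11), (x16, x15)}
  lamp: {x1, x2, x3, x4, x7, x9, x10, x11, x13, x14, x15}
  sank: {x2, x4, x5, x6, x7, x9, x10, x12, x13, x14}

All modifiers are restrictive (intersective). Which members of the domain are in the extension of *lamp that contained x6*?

⟦that contained x6⟧ = {x : ⟨x, x6⟩ ∈ ⟦contained⟧} = {x2, x3, x6, x10, x11, x13, x15, x16}
⟦lamp⟧ = {x1, x2, x3, x4, x7, x9, x10, x11, x13, x14, x15}
… ∩ ⟦that contained x6⟧ = {x1, x2, x3, x4, x7, x9, x10, x11, x13, x14, x15} ∩ {x2, x3, x6, x10, x11, x13, x15, x16} = {x2, x3, x10, x11, x13, x15}
So ⟦lamp that contained x6⟧ = {x2, x3, x10, x11, x13, x15}.

{x2, x3, x10, x11, x13, x15}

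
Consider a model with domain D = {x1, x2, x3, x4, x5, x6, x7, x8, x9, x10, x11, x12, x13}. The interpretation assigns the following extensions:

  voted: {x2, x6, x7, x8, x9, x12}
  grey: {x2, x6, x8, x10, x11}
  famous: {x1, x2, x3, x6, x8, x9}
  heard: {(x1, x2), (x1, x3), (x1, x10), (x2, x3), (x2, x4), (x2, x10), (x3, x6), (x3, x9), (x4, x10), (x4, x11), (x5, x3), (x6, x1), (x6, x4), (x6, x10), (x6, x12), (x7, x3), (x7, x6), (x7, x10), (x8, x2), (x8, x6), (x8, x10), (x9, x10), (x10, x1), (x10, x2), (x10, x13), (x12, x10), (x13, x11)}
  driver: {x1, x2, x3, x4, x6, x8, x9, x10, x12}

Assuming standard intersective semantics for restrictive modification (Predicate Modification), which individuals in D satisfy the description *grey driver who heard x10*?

{x2, x6, x8}

⟦who heard x10⟧ = {x : ⟨x, x10⟩ ∈ ⟦heard⟧} = {x1, x2, x4, x6, x7, x8, x9, x12}
⟦driver⟧ = {x1, x2, x3, x4, x6, x8, x9, x10, x12}
… ∩ ⟦who heard x10⟧ = {x1, x2, x3, x4, x6, x8, x9, x10, x12} ∩ {x1, x2, x4, x6, x7, x8, x9, x12} = {x1, x2, x4, x6, x8, x9, x12}
… ∩ ⟦grey⟧ = {x1, x2, x4, x6, x8, x9, x12} ∩ {x2, x6, x8, x10, x11} = {x2, x6, x8}
So ⟦grey driver who heard x10⟧ = {x2, x6, x8}.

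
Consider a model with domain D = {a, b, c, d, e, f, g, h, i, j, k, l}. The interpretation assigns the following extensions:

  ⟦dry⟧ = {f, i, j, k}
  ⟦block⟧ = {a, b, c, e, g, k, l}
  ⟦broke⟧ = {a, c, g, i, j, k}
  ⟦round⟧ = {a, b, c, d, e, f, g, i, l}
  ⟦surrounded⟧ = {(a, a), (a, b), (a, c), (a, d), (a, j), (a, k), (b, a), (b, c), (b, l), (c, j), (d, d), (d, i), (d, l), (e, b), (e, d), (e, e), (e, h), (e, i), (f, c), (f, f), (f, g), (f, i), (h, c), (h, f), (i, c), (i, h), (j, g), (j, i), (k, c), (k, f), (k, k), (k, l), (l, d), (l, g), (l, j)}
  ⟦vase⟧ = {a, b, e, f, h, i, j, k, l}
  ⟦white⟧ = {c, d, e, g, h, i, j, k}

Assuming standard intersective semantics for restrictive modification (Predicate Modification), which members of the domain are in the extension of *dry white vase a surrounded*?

⟦a surrounded⟧ = {x : ⟨a, x⟩ ∈ ⟦surrounded⟧} = {a, b, c, d, j, k}
⟦vase⟧ = {a, b, e, f, h, i, j, k, l}
… ∩ ⟦a surrounded⟧ = {a, b, e, f, h, i, j, k, l} ∩ {a, b, c, d, j, k} = {a, b, j, k}
… ∩ ⟦dry⟧ = {a, b, j, k} ∩ {f, i, j, k} = {j, k}
… ∩ ⟦white⟧ = {j, k} ∩ {c, d, e, g, h, i, j, k} = {j, k}
So ⟦dry white vase a surrounded⟧ = {j, k}.

{j, k}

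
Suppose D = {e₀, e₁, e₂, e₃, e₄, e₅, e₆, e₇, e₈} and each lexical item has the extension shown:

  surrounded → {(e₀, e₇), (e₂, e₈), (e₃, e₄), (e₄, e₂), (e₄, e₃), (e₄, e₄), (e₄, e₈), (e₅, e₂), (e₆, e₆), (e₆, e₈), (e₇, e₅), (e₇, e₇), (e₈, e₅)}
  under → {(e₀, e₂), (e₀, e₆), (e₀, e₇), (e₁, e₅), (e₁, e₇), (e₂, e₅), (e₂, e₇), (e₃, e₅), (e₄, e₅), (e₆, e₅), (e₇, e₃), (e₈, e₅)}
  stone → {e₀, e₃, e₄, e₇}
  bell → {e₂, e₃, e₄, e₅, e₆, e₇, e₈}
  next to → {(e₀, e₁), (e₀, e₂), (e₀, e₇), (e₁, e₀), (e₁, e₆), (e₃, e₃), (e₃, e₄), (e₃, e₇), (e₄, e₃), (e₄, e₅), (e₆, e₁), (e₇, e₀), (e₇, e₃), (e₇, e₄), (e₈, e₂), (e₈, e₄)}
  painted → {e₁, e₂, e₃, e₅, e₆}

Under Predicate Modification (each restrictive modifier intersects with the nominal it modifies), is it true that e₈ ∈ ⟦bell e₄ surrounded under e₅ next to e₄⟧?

yes

⟦e₄ surrounded⟧ = {x : ⟨e₄, x⟩ ∈ ⟦surrounded⟧} = {e₂, e₃, e₄, e₈}
⟦under e₅⟧ = {x : ⟨x, e₅⟩ ∈ ⟦under⟧} = {e₁, e₂, e₃, e₄, e₆, e₈}
⟦next to e₄⟧ = {x : ⟨x, e₄⟩ ∈ ⟦next to⟧} = {e₃, e₇, e₈}
⟦bell⟧ = {e₂, e₃, e₄, e₅, e₆, e₇, e₈}
… ∩ ⟦e₄ surrounded⟧ = {e₂, e₃, e₄, e₅, e₆, e₇, e₈} ∩ {e₂, e₃, e₄, e₈} = {e₂, e₃, e₄, e₈}
… ∩ ⟦under e₅⟧ = {e₂, e₃, e₄, e₈} ∩ {e₁, e₂, e₃, e₄, e₆, e₈} = {e₂, e₃, e₄, e₈}
… ∩ ⟦next to e₄⟧ = {e₂, e₃, e₄, e₈} ∩ {e₃, e₇, e₈} = {e₃, e₈}
⟦bell e₄ surrounded under e₅ next to e₄⟧ = {e₃, e₈}; e₈ ∈ this set.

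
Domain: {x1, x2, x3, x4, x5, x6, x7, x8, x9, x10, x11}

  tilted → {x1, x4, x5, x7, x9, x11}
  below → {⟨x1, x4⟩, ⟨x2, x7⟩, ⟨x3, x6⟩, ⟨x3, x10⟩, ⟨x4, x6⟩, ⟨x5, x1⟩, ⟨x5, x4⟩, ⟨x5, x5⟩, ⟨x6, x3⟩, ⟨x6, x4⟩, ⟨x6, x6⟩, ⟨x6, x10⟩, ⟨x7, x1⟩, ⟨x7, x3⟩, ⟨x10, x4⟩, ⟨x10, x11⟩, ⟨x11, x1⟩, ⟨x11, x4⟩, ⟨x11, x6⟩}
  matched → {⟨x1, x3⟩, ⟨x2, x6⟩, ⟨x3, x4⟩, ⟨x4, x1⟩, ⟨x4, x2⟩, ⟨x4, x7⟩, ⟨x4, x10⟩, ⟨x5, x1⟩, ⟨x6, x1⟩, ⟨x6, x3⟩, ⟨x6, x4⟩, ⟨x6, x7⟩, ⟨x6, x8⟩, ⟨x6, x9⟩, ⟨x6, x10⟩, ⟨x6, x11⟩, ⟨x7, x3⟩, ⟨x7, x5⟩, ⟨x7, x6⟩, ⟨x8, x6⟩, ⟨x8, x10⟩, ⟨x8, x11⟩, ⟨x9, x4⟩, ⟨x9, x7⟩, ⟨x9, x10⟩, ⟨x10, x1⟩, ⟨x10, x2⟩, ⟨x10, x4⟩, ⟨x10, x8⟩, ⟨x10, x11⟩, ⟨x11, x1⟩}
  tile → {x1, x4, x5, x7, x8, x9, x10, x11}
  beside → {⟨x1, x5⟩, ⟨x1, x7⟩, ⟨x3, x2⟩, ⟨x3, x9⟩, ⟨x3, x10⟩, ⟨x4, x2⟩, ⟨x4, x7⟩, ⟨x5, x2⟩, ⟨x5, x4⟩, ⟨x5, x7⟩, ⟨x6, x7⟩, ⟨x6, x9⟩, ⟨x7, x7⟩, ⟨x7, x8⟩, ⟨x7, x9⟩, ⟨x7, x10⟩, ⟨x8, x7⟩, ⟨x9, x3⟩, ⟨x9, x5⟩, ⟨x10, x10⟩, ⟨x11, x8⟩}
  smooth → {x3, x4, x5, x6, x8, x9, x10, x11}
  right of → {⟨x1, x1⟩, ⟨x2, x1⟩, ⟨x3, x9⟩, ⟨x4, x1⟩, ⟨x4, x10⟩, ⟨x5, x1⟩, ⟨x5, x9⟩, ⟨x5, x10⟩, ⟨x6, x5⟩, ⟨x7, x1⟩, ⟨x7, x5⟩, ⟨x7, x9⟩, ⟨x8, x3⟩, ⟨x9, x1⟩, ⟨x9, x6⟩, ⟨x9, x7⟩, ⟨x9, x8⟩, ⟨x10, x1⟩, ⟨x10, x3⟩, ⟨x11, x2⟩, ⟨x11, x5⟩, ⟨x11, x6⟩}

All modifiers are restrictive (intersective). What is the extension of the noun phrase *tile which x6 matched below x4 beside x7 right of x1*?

{x1}

⟦which x6 matched⟧ = {x : ⟨x6, x⟩ ∈ ⟦matched⟧} = {x1, x3, x4, x7, x8, x9, x10, x11}
⟦below x4⟧ = {x : ⟨x, x4⟩ ∈ ⟦below⟧} = {x1, x5, x6, x10, x11}
⟦beside x7⟧ = {x : ⟨x, x7⟩ ∈ ⟦beside⟧} = {x1, x4, x5, x6, x7, x8}
⟦right of x1⟧ = {x : ⟨x, x1⟩ ∈ ⟦right of⟧} = {x1, x2, x4, x5, x7, x9, x10}
⟦tile⟧ = {x1, x4, x5, x7, x8, x9, x10, x11}
… ∩ ⟦which x6 matched⟧ = {x1, x4, x5, x7, x8, x9, x10, x11} ∩ {x1, x3, x4, x7, x8, x9, x10, x11} = {x1, x4, x7, x8, x9, x10, x11}
… ∩ ⟦below x4⟧ = {x1, x4, x7, x8, x9, x10, x11} ∩ {x1, x5, x6, x10, x11} = {x1, x10, x11}
… ∩ ⟦beside x7⟧ = {x1, x10, x11} ∩ {x1, x4, x5, x6, x7, x8} = {x1}
… ∩ ⟦right of x1⟧ = {x1} ∩ {x1, x2, x4, x5, x7, x9, x10} = {x1}
So ⟦tile which x6 matched below x4 beside x7 right of x1⟧ = {x1}.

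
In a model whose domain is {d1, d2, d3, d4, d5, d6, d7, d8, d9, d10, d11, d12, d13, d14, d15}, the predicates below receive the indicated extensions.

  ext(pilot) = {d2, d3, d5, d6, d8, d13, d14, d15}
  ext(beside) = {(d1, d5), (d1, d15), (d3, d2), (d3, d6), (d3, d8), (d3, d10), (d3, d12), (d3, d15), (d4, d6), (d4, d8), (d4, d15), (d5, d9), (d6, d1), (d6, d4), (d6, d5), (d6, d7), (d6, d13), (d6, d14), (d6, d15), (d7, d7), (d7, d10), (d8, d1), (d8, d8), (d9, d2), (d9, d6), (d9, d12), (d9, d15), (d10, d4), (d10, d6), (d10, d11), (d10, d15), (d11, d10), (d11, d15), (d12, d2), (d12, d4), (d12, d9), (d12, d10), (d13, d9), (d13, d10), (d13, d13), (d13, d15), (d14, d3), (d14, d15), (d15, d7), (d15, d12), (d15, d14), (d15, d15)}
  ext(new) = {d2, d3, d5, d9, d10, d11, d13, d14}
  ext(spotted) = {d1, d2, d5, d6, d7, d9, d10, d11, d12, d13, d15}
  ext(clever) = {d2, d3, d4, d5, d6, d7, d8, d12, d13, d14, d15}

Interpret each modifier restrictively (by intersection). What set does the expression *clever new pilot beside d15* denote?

⟦beside d15⟧ = {x : ⟨x, d15⟩ ∈ ⟦beside⟧} = {d1, d3, d4, d6, d9, d10, d11, d13, d14, d15}
⟦pilot⟧ = {d2, d3, d5, d6, d8, d13, d14, d15}
… ∩ ⟦beside d15⟧ = {d2, d3, d5, d6, d8, d13, d14, d15} ∩ {d1, d3, d4, d6, d9, d10, d11, d13, d14, d15} = {d3, d6, d13, d14, d15}
… ∩ ⟦clever⟧ = {d3, d6, d13, d14, d15} ∩ {d2, d3, d4, d5, d6, d7, d8, d12, d13, d14, d15} = {d3, d6, d13, d14, d15}
… ∩ ⟦new⟧ = {d3, d6, d13, d14, d15} ∩ {d2, d3, d5, d9, d10, d11, d13, d14} = {d3, d13, d14}
So ⟦clever new pilot beside d15⟧ = {d3, d13, d14}.

{d3, d13, d14}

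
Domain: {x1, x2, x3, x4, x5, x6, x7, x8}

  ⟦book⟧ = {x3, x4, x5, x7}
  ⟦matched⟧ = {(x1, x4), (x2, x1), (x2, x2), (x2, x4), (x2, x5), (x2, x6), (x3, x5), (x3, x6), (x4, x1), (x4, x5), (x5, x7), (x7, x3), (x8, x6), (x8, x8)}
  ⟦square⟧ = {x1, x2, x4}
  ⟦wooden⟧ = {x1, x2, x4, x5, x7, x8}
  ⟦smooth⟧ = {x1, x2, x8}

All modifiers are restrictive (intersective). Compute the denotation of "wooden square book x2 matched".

{x4}

⟦x2 matched⟧ = {x : ⟨x2, x⟩ ∈ ⟦matched⟧} = {x1, x2, x4, x5, x6}
⟦book⟧ = {x3, x4, x5, x7}
… ∩ ⟦x2 matched⟧ = {x3, x4, x5, x7} ∩ {x1, x2, x4, x5, x6} = {x4, x5}
… ∩ ⟦wooden⟧ = {x4, x5} ∩ {x1, x2, x4, x5, x7, x8} = {x4, x5}
… ∩ ⟦square⟧ = {x4, x5} ∩ {x1, x2, x4} = {x4}
So ⟦wooden square book x2 matched⟧ = {x4}.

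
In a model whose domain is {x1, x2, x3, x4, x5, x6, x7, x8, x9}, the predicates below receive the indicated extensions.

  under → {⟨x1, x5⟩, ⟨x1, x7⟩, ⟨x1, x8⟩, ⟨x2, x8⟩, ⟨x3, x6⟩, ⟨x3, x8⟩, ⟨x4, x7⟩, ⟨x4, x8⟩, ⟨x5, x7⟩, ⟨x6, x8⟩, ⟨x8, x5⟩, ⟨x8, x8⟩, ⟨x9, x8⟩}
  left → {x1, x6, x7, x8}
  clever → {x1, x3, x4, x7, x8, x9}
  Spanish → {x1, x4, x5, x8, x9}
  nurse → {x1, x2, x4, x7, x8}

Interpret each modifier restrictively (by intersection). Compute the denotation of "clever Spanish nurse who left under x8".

{x1, x8}

⟦who left⟧ = ⟦left⟧ = {x1, x6, x7, x8}
⟦under x8⟧ = {x : ⟨x, x8⟩ ∈ ⟦under⟧} = {x1, x2, x3, x4, x6, x8, x9}
⟦nurse⟧ = {x1, x2, x4, x7, x8}
… ∩ ⟦who left⟧ = {x1, x2, x4, x7, x8} ∩ {x1, x6, x7, x8} = {x1, x7, x8}
… ∩ ⟦under x8⟧ = {x1, x7, x8} ∩ {x1, x2, x3, x4, x6, x8, x9} = {x1, x8}
… ∩ ⟦clever⟧ = {x1, x8} ∩ {x1, x3, x4, x7, x8, x9} = {x1, x8}
… ∩ ⟦Spanish⟧ = {x1, x8} ∩ {x1, x4, x5, x8, x9} = {x1, x8}
So ⟦clever Spanish nurse who left under x8⟧ = {x1, x8}.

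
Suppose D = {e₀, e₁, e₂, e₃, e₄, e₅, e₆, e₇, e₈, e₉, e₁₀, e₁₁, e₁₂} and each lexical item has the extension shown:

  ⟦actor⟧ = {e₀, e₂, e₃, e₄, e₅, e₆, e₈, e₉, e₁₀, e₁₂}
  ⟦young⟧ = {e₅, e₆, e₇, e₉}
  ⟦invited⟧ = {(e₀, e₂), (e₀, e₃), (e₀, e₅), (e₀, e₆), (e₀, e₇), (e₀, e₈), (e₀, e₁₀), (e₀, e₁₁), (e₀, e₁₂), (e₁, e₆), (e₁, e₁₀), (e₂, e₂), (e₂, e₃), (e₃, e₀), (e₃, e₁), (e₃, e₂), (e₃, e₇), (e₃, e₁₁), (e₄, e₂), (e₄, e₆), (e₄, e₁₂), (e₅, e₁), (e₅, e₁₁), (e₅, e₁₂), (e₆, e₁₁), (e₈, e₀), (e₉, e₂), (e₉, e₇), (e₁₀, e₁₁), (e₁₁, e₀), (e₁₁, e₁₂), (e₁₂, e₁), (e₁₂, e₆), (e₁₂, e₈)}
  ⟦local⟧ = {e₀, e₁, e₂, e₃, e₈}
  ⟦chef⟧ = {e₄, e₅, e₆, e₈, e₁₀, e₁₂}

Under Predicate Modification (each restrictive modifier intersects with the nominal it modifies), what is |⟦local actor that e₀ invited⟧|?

⟦that e₀ invited⟧ = {x : ⟨e₀, x⟩ ∈ ⟦invited⟧} = {e₂, e₃, e₅, e₆, e₇, e₈, e₁₀, e₁₁, e₁₂}
⟦actor⟧ = {e₀, e₂, e₃, e₄, e₅, e₆, e₈, e₉, e₁₀, e₁₂}
… ∩ ⟦that e₀ invited⟧ = {e₀, e₂, e₃, e₄, e₅, e₆, e₈, e₉, e₁₀, e₁₂} ∩ {e₂, e₃, e₅, e₆, e₇, e₈, e₁₀, e₁₁, e₁₂} = {e₂, e₃, e₅, e₆, e₈, e₁₀, e₁₂}
… ∩ ⟦local⟧ = {e₂, e₃, e₅, e₆, e₈, e₁₀, e₁₂} ∩ {e₀, e₁, e₂, e₃, e₈} = {e₂, e₃, e₈}
⟦local actor that e₀ invited⟧ = {e₂, e₃, e₈}, so the cardinality is 3.

3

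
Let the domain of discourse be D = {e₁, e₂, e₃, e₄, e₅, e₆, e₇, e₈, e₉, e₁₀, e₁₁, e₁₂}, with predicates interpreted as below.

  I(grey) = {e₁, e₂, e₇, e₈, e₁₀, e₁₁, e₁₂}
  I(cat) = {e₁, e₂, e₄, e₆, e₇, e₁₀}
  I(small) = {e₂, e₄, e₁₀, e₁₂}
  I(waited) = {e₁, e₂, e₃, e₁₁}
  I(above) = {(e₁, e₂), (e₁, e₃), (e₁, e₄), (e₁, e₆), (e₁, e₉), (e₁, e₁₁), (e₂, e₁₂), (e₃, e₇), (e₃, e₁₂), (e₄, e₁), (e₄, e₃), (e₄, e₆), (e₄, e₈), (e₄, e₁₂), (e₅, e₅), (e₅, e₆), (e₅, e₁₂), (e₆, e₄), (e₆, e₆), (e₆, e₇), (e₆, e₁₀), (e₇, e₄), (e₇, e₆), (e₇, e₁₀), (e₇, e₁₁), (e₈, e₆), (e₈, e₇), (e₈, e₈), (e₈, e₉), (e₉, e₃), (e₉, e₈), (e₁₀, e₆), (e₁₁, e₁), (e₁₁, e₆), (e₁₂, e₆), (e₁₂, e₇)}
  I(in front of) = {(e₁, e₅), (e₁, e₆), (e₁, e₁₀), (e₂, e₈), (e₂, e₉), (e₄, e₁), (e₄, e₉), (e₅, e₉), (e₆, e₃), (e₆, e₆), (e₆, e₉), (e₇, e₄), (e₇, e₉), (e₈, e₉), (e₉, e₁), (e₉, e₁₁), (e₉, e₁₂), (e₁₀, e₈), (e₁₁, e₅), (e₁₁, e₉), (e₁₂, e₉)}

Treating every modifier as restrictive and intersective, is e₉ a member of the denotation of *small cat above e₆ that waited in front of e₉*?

⟦above e₆⟧ = {x : ⟨x, e₆⟩ ∈ ⟦above⟧} = {e₁, e₄, e₅, e₆, e₇, e₈, e₁₀, e₁₁, e₁₂}
⟦that waited⟧ = ⟦waited⟧ = {e₁, e₂, e₃, e₁₁}
⟦in front of e₉⟧ = {x : ⟨x, e₉⟩ ∈ ⟦in front of⟧} = {e₂, e₄, e₅, e₆, e₇, e₈, e₁₁, e₁₂}
⟦cat⟧ = {e₁, e₂, e₄, e₆, e₇, e₁₀}
… ∩ ⟦above e₆⟧ = {e₁, e₂, e₄, e₆, e₇, e₁₀} ∩ {e₁, e₄, e₅, e₆, e₇, e₈, e₁₀, e₁₁, e₁₂} = {e₁, e₄, e₆, e₇, e₁₀}
… ∩ ⟦that waited⟧ = {e₁, e₄, e₆, e₇, e₁₀} ∩ {e₁, e₂, e₃, e₁₁} = {e₁}
… ∩ ⟦in front of e₉⟧ = {e₁} ∩ {e₂, e₄, e₅, e₆, e₇, e₈, e₁₁, e₁₂} = ∅
… ∩ ⟦small⟧ = ∅ ∩ {e₂, e₄, e₁₀, e₁₂} = ∅
⟦small cat above e₆ that waited in front of e₉⟧ = ∅; e₉ ∉ this set.

no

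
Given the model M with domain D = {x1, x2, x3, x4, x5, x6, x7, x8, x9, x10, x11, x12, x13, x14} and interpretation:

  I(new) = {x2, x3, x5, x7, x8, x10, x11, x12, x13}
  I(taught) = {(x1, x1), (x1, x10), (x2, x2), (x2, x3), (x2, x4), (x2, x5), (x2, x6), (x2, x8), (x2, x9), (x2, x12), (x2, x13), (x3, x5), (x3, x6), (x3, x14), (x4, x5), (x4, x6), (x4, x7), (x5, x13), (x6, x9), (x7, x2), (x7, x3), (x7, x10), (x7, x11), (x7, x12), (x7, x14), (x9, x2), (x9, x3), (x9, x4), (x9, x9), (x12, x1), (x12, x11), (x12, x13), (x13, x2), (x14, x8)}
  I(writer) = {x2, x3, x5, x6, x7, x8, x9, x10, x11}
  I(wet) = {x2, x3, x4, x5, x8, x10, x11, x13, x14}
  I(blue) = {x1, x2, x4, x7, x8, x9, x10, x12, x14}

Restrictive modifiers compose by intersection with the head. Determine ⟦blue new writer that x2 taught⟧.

⟦that x2 taught⟧ = {x : ⟨x2, x⟩ ∈ ⟦taught⟧} = {x2, x3, x4, x5, x6, x8, x9, x12, x13}
⟦writer⟧ = {x2, x3, x5, x6, x7, x8, x9, x10, x11}
… ∩ ⟦that x2 taught⟧ = {x2, x3, x5, x6, x7, x8, x9, x10, x11} ∩ {x2, x3, x4, x5, x6, x8, x9, x12, x13} = {x2, x3, x5, x6, x8, x9}
… ∩ ⟦blue⟧ = {x2, x3, x5, x6, x8, x9} ∩ {x1, x2, x4, x7, x8, x9, x10, x12, x14} = {x2, x8, x9}
… ∩ ⟦new⟧ = {x2, x8, x9} ∩ {x2, x3, x5, x7, x8, x10, x11, x12, x13} = {x2, x8}
So ⟦blue new writer that x2 taught⟧ = {x2, x8}.

{x2, x8}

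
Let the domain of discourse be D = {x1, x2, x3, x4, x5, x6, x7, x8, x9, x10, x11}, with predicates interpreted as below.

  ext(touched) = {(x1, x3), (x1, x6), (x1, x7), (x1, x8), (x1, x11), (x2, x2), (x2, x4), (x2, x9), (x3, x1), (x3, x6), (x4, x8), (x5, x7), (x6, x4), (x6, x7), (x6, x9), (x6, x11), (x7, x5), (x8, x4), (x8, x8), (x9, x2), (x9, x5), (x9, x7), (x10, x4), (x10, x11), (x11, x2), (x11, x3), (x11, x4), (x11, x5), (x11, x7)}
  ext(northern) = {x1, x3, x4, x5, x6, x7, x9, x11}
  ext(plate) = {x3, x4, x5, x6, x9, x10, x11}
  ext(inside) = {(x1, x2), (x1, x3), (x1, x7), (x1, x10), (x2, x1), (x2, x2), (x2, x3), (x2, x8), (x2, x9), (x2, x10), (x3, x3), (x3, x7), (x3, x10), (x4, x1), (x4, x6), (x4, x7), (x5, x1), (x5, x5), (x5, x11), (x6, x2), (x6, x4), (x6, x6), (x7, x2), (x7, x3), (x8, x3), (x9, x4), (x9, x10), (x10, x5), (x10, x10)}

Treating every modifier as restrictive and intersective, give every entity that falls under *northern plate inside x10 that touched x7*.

{x9}

⟦inside x10⟧ = {x : ⟨x, x10⟩ ∈ ⟦inside⟧} = {x1, x2, x3, x9, x10}
⟦that touched x7⟧ = {x : ⟨x, x7⟩ ∈ ⟦touched⟧} = {x1, x5, x6, x9, x11}
⟦plate⟧ = {x3, x4, x5, x6, x9, x10, x11}
… ∩ ⟦inside x10⟧ = {x3, x4, x5, x6, x9, x10, x11} ∩ {x1, x2, x3, x9, x10} = {x3, x9, x10}
… ∩ ⟦that touched x7⟧ = {x3, x9, x10} ∩ {x1, x5, x6, x9, x11} = {x9}
… ∩ ⟦northern⟧ = {x9} ∩ {x1, x3, x4, x5, x6, x7, x9, x11} = {x9}
So ⟦northern plate inside x10 that touched x7⟧ = {x9}.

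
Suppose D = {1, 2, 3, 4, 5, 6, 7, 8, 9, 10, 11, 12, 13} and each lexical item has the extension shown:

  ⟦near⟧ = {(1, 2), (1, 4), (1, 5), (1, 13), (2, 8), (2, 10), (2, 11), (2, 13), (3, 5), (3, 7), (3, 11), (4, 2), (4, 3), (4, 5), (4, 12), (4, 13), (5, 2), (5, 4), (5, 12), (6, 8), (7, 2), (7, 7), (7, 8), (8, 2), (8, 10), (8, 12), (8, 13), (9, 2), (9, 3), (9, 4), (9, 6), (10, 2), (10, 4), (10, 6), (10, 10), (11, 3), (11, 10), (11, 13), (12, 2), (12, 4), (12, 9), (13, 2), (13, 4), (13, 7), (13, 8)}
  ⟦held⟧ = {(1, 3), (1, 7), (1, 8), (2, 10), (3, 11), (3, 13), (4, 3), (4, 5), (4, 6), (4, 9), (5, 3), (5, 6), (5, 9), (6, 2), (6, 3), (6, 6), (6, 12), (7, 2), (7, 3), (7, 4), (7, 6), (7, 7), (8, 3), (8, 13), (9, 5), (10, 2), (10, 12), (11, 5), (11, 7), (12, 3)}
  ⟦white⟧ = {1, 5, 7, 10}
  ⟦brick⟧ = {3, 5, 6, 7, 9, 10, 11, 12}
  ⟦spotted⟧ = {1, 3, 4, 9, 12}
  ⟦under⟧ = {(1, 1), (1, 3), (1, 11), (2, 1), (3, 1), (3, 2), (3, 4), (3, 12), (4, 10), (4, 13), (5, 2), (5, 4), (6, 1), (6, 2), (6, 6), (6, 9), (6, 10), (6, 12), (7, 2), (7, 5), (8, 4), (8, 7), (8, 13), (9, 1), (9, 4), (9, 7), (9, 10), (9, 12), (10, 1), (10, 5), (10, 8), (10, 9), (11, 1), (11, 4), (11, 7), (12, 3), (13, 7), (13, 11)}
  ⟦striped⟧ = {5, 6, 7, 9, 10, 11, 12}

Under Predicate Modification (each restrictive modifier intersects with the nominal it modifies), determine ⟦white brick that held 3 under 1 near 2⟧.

{}

⟦that held 3⟧ = {x : ⟨x, 3⟩ ∈ ⟦held⟧} = {1, 4, 5, 6, 7, 8, 12}
⟦under 1⟧ = {x : ⟨x, 1⟩ ∈ ⟦under⟧} = {1, 2, 3, 6, 9, 10, 11}
⟦near 2⟧ = {x : ⟨x, 2⟩ ∈ ⟦near⟧} = {1, 4, 5, 7, 8, 9, 10, 12, 13}
⟦brick⟧ = {3, 5, 6, 7, 9, 10, 11, 12}
… ∩ ⟦that held 3⟧ = {3, 5, 6, 7, 9, 10, 11, 12} ∩ {1, 4, 5, 6, 7, 8, 12} = {5, 6, 7, 12}
… ∩ ⟦under 1⟧ = {5, 6, 7, 12} ∩ {1, 2, 3, 6, 9, 10, 11} = {6}
… ∩ ⟦near 2⟧ = {6} ∩ {1, 4, 5, 7, 8, 9, 10, 12, 13} = ∅
… ∩ ⟦white⟧ = ∅ ∩ {1, 5, 7, 10} = ∅
So ⟦white brick that held 3 under 1 near 2⟧ = {}.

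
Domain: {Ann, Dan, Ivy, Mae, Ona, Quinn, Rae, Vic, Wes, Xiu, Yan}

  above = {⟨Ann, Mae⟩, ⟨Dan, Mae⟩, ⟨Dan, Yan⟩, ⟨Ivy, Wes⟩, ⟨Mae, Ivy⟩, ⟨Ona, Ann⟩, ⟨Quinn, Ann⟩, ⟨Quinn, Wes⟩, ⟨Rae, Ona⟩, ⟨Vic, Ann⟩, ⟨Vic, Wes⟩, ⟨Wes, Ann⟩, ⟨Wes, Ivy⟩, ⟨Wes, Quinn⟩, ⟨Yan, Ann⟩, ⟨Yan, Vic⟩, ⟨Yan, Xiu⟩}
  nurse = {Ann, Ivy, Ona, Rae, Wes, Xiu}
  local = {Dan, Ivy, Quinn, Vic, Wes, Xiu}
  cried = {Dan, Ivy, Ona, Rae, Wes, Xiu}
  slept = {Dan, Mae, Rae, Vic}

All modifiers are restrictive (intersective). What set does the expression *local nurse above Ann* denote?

⟦above Ann⟧ = {x : ⟨x, Ann⟩ ∈ ⟦above⟧} = {Ona, Quinn, Vic, Wes, Yan}
⟦nurse⟧ = {Ann, Ivy, Ona, Rae, Wes, Xiu}
… ∩ ⟦above Ann⟧ = {Ann, Ivy, Ona, Rae, Wes, Xiu} ∩ {Ona, Quinn, Vic, Wes, Yan} = {Ona, Wes}
… ∩ ⟦local⟧ = {Ona, Wes} ∩ {Dan, Ivy, Quinn, Vic, Wes, Xiu} = {Wes}
So ⟦local nurse above Ann⟧ = {Wes}.

{Wes}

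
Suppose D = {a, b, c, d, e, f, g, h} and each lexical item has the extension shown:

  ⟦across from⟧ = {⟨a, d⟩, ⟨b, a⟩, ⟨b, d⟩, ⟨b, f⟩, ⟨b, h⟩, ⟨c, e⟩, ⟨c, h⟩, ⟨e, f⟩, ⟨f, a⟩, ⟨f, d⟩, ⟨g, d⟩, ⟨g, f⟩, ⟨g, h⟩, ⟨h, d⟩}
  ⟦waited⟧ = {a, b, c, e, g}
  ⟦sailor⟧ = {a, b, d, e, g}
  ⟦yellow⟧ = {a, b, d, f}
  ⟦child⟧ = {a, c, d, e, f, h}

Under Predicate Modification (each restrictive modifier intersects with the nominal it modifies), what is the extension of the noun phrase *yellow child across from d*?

{a, f}

⟦across from d⟧ = {x : ⟨x, d⟩ ∈ ⟦across from⟧} = {a, b, f, g, h}
⟦child⟧ = {a, c, d, e, f, h}
… ∩ ⟦across from d⟧ = {a, c, d, e, f, h} ∩ {a, b, f, g, h} = {a, f, h}
… ∩ ⟦yellow⟧ = {a, f, h} ∩ {a, b, d, f} = {a, f}
So ⟦yellow child across from d⟧ = {a, f}.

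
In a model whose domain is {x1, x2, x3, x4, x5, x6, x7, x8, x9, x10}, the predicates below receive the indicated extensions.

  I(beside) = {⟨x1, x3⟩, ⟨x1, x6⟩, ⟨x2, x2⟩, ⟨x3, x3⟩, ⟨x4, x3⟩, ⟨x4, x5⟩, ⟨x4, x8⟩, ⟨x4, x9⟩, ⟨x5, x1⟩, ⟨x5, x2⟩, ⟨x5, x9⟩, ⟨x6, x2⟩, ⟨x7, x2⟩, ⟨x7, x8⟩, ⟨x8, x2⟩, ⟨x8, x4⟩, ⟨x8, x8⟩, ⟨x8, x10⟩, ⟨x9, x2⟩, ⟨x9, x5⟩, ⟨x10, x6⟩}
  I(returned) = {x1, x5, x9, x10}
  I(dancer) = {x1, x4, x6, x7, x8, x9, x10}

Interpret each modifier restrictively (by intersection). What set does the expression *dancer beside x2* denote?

⟦beside x2⟧ = {x : ⟨x, x2⟩ ∈ ⟦beside⟧} = {x2, x5, x6, x7, x8, x9}
⟦dancer⟧ = {x1, x4, x6, x7, x8, x9, x10}
… ∩ ⟦beside x2⟧ = {x1, x4, x6, x7, x8, x9, x10} ∩ {x2, x5, x6, x7, x8, x9} = {x6, x7, x8, x9}
So ⟦dancer beside x2⟧ = {x6, x7, x8, x9}.

{x6, x7, x8, x9}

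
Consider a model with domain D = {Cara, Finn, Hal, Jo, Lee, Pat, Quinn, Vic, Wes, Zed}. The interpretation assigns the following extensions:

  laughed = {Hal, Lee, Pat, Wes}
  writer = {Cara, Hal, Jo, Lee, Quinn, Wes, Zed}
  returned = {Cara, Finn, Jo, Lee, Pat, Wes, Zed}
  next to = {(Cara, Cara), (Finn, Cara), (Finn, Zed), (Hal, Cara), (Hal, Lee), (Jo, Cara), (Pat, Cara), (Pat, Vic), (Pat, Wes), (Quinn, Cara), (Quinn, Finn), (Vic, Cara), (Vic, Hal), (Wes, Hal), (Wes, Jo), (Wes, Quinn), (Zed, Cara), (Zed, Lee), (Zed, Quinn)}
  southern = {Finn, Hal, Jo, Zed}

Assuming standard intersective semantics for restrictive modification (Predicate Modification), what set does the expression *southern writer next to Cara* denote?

⟦next to Cara⟧ = {x : ⟨x, Cara⟩ ∈ ⟦next to⟧} = {Cara, Finn, Hal, Jo, Pat, Quinn, Vic, Zed}
⟦writer⟧ = {Cara, Hal, Jo, Lee, Quinn, Wes, Zed}
… ∩ ⟦next to Cara⟧ = {Cara, Hal, Jo, Lee, Quinn, Wes, Zed} ∩ {Cara, Finn, Hal, Jo, Pat, Quinn, Vic, Zed} = {Cara, Hal, Jo, Quinn, Zed}
… ∩ ⟦southern⟧ = {Cara, Hal, Jo, Quinn, Zed} ∩ {Finn, Hal, Jo, Zed} = {Hal, Jo, Zed}
So ⟦southern writer next to Cara⟧ = {Hal, Jo, Zed}.

{Hal, Jo, Zed}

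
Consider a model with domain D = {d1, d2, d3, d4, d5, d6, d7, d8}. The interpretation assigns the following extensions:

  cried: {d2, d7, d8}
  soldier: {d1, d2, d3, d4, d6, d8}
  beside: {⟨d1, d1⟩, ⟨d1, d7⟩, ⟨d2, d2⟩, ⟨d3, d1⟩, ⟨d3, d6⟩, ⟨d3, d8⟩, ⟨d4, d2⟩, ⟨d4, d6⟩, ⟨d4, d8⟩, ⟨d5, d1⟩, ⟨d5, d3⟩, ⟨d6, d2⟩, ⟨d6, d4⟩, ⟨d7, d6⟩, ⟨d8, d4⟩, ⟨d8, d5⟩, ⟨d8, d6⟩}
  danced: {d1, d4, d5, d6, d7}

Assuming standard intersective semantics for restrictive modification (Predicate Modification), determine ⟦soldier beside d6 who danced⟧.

⟦beside d6⟧ = {x : ⟨x, d6⟩ ∈ ⟦beside⟧} = {d3, d4, d7, d8}
⟦who danced⟧ = ⟦danced⟧ = {d1, d4, d5, d6, d7}
⟦soldier⟧ = {d1, d2, d3, d4, d6, d8}
… ∩ ⟦beside d6⟧ = {d1, d2, d3, d4, d6, d8} ∩ {d3, d4, d7, d8} = {d3, d4, d8}
… ∩ ⟦who danced⟧ = {d3, d4, d8} ∩ {d1, d4, d5, d6, d7} = {d4}
So ⟦soldier beside d6 who danced⟧ = {d4}.

{d4}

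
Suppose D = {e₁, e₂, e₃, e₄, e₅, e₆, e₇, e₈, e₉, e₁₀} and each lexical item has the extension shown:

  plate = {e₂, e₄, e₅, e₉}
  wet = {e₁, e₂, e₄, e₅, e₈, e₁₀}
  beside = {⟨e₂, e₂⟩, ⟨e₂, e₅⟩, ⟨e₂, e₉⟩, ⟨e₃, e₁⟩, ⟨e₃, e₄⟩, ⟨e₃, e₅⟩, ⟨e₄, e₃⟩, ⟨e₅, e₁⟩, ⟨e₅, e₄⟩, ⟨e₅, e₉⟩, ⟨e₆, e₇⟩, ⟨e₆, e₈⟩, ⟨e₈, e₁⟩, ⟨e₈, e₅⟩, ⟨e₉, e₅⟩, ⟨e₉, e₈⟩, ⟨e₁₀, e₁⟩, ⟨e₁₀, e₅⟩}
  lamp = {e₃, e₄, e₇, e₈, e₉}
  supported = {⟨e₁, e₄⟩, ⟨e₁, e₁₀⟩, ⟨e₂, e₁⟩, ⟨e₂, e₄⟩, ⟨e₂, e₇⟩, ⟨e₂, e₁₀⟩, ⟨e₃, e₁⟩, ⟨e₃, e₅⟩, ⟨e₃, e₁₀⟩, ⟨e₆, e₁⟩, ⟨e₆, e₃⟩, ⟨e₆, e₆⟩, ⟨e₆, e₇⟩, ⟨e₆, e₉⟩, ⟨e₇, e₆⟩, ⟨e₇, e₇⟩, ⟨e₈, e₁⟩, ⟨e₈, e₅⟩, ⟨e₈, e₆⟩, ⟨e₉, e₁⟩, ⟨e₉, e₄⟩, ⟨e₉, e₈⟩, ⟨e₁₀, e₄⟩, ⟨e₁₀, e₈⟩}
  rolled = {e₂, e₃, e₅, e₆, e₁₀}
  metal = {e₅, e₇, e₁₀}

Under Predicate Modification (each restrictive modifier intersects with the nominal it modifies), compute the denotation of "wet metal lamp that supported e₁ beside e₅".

{}

⟦that supported e₁⟧ = {x : ⟨x, e₁⟩ ∈ ⟦supported⟧} = {e₂, e₃, e₆, e₈, e₉}
⟦beside e₅⟧ = {x : ⟨x, e₅⟩ ∈ ⟦beside⟧} = {e₂, e₃, e₈, e₉, e₁₀}
⟦lamp⟧ = {e₃, e₄, e₇, e₈, e₉}
… ∩ ⟦that supported e₁⟧ = {e₃, e₄, e₇, e₈, e₉} ∩ {e₂, e₃, e₆, e₈, e₉} = {e₃, e₈, e₉}
… ∩ ⟦beside e₅⟧ = {e₃, e₈, e₉} ∩ {e₂, e₃, e₈, e₉, e₁₀} = {e₃, e₈, e₉}
… ∩ ⟦wet⟧ = {e₃, e₈, e₉} ∩ {e₁, e₂, e₄, e₅, e₈, e₁₀} = {e₈}
… ∩ ⟦metal⟧ = {e₈} ∩ {e₅, e₇, e₁₀} = ∅
So ⟦wet metal lamp that supported e₁ beside e₅⟧ = {}.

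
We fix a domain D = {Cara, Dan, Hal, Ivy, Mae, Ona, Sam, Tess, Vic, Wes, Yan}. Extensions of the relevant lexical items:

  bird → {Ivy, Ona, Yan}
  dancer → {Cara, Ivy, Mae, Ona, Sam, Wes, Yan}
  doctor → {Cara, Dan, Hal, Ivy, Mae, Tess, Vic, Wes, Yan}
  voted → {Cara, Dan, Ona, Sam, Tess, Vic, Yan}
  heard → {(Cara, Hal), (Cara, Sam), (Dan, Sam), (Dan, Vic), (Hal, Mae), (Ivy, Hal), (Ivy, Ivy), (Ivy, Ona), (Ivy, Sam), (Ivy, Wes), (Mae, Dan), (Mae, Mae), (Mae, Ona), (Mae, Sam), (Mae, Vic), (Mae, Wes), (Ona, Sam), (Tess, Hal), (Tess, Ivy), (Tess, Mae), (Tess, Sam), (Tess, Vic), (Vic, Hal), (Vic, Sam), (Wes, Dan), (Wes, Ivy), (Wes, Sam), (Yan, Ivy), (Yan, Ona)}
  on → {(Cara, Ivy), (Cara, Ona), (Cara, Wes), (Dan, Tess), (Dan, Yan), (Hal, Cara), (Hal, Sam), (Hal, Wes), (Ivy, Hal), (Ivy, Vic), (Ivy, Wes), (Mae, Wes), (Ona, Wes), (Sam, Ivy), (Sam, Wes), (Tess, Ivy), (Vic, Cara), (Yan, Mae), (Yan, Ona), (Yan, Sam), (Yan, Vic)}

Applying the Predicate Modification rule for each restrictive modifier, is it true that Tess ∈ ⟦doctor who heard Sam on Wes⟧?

no

⟦who heard Sam⟧ = {x : ⟨x, Sam⟩ ∈ ⟦heard⟧} = {Cara, Dan, Ivy, Mae, Ona, Tess, Vic, Wes}
⟦on Wes⟧ = {x : ⟨x, Wes⟩ ∈ ⟦on⟧} = {Cara, Hal, Ivy, Mae, Ona, Sam}
⟦doctor⟧ = {Cara, Dan, Hal, Ivy, Mae, Tess, Vic, Wes, Yan}
… ∩ ⟦who heard Sam⟧ = {Cara, Dan, Hal, Ivy, Mae, Tess, Vic, Wes, Yan} ∩ {Cara, Dan, Ivy, Mae, Ona, Tess, Vic, Wes} = {Cara, Dan, Ivy, Mae, Tess, Vic, Wes}
… ∩ ⟦on Wes⟧ = {Cara, Dan, Ivy, Mae, Tess, Vic, Wes} ∩ {Cara, Hal, Ivy, Mae, Ona, Sam} = {Cara, Ivy, Mae}
⟦doctor who heard Sam on Wes⟧ = {Cara, Ivy, Mae}; Tess ∉ this set.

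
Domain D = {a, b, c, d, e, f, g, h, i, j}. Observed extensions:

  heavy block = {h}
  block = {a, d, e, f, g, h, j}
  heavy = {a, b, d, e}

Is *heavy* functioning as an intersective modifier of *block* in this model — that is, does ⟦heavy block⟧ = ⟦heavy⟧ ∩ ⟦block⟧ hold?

⟦heavy⟧ ∩ ⟦block⟧ = {a, b, d, e} ∩ {a, d, e, f, g, h, j} = {a, d, e}
Observed ⟦heavy block⟧ = {h}.
These differ, so the modifier is not intersective in this model.

no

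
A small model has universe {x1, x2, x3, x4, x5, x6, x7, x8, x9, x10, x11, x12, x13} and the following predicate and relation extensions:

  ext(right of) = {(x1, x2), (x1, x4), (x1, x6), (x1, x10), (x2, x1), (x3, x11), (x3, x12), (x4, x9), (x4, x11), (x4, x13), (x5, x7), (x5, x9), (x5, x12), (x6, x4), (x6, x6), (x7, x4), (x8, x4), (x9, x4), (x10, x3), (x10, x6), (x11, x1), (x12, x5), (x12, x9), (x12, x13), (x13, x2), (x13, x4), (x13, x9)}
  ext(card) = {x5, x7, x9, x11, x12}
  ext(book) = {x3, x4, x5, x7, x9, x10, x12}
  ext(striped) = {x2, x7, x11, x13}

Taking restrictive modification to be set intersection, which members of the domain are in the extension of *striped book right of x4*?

⟦right of x4⟧ = {x : ⟨x, x4⟩ ∈ ⟦right of⟧} = {x1, x6, x7, x8, x9, x13}
⟦book⟧ = {x3, x4, x5, x7, x9, x10, x12}
… ∩ ⟦right of x4⟧ = {x3, x4, x5, x7, x9, x10, x12} ∩ {x1, x6, x7, x8, x9, x13} = {x7, x9}
… ∩ ⟦striped⟧ = {x7, x9} ∩ {x2, x7, x11, x13} = {x7}
So ⟦striped book right of x4⟧ = {x7}.

{x7}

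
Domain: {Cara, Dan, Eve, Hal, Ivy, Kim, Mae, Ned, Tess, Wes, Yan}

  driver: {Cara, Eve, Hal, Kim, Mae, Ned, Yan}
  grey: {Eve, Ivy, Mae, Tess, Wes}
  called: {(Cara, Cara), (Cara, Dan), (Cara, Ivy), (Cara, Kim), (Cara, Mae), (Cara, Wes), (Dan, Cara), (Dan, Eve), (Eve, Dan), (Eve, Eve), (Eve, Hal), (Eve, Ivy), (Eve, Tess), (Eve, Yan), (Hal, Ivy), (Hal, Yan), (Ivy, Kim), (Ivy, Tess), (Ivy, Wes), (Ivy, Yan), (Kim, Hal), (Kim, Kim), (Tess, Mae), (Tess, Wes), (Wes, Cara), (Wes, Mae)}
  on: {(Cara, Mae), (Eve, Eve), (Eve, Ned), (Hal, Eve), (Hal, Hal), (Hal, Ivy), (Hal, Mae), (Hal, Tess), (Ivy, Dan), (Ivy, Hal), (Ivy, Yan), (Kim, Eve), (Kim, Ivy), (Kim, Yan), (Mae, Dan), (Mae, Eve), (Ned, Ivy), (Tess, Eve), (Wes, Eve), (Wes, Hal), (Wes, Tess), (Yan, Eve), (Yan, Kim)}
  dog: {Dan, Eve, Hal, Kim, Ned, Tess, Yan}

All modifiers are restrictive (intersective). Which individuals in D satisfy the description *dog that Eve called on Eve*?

{Eve, Hal, Tess, Yan}

⟦that Eve called⟧ = {x : ⟨Eve, x⟩ ∈ ⟦called⟧} = {Dan, Eve, Hal, Ivy, Tess, Yan}
⟦on Eve⟧ = {x : ⟨x, Eve⟩ ∈ ⟦on⟧} = {Eve, Hal, Kim, Mae, Tess, Wes, Yan}
⟦dog⟧ = {Dan, Eve, Hal, Kim, Ned, Tess, Yan}
… ∩ ⟦that Eve called⟧ = {Dan, Eve, Hal, Kim, Ned, Tess, Yan} ∩ {Dan, Eve, Hal, Ivy, Tess, Yan} = {Dan, Eve, Hal, Tess, Yan}
… ∩ ⟦on Eve⟧ = {Dan, Eve, Hal, Tess, Yan} ∩ {Eve, Hal, Kim, Mae, Tess, Wes, Yan} = {Eve, Hal, Tess, Yan}
So ⟦dog that Eve called on Eve⟧ = {Eve, Hal, Tess, Yan}.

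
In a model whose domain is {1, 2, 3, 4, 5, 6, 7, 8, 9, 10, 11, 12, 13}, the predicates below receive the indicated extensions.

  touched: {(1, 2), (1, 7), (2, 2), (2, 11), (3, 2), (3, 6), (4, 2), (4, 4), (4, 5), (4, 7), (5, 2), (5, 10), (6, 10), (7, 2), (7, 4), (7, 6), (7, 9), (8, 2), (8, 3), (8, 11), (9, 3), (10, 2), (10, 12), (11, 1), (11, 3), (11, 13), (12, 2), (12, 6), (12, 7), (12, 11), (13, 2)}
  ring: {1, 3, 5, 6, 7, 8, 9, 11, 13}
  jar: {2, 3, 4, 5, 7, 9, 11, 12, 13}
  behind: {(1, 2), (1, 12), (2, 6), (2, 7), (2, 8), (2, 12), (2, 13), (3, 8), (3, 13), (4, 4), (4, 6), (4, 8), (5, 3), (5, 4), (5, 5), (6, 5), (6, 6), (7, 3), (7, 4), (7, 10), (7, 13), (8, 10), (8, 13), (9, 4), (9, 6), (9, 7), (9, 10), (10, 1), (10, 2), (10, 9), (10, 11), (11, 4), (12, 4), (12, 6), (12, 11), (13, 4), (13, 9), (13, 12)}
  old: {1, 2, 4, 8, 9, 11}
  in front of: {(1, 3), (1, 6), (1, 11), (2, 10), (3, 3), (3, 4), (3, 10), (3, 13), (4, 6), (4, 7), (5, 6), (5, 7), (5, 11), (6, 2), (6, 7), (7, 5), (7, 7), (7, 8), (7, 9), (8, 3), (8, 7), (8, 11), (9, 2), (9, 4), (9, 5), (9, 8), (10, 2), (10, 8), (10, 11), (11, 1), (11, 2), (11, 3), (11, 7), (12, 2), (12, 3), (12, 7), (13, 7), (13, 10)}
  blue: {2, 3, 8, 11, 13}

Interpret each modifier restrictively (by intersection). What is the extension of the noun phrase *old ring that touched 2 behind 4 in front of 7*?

⟦that touched 2⟧ = {x : ⟨x, 2⟩ ∈ ⟦touched⟧} = {1, 2, 3, 4, 5, 7, 8, 10, 12, 13}
⟦behind 4⟧ = {x : ⟨x, 4⟩ ∈ ⟦behind⟧} = {4, 5, 7, 9, 11, 12, 13}
⟦in front of 7⟧ = {x : ⟨x, 7⟩ ∈ ⟦in front of⟧} = {4, 5, 6, 7, 8, 11, 12, 13}
⟦ring⟧ = {1, 3, 5, 6, 7, 8, 9, 11, 13}
… ∩ ⟦that touched 2⟧ = {1, 3, 5, 6, 7, 8, 9, 11, 13} ∩ {1, 2, 3, 4, 5, 7, 8, 10, 12, 13} = {1, 3, 5, 7, 8, 13}
… ∩ ⟦behind 4⟧ = {1, 3, 5, 7, 8, 13} ∩ {4, 5, 7, 9, 11, 12, 13} = {5, 7, 13}
… ∩ ⟦in front of 7⟧ = {5, 7, 13} ∩ {4, 5, 6, 7, 8, 11, 12, 13} = {5, 7, 13}
… ∩ ⟦old⟧ = {5, 7, 13} ∩ {1, 2, 4, 8, 9, 11} = ∅
So ⟦old ring that touched 2 behind 4 in front of 7⟧ = { }.

{ }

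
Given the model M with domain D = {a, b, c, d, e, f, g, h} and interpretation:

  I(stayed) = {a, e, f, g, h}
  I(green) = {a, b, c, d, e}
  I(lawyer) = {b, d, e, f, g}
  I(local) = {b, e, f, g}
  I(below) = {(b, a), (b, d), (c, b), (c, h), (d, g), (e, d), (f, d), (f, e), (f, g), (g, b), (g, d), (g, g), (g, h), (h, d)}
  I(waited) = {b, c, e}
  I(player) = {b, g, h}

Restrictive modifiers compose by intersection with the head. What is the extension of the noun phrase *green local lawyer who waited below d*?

⟦who waited⟧ = ⟦waited⟧ = {b, c, e}
⟦below d⟧ = {x : ⟨x, d⟩ ∈ ⟦below⟧} = {b, e, f, g, h}
⟦lawyer⟧ = {b, d, e, f, g}
… ∩ ⟦who waited⟧ = {b, d, e, f, g} ∩ {b, c, e} = {b, e}
… ∩ ⟦below d⟧ = {b, e} ∩ {b, e, f, g, h} = {b, e}
… ∩ ⟦green⟧ = {b, e} ∩ {a, b, c, d, e} = {b, e}
… ∩ ⟦local⟧ = {b, e} ∩ {b, e, f, g} = {b, e}
So ⟦green local lawyer who waited below d⟧ = {b, e}.

{b, e}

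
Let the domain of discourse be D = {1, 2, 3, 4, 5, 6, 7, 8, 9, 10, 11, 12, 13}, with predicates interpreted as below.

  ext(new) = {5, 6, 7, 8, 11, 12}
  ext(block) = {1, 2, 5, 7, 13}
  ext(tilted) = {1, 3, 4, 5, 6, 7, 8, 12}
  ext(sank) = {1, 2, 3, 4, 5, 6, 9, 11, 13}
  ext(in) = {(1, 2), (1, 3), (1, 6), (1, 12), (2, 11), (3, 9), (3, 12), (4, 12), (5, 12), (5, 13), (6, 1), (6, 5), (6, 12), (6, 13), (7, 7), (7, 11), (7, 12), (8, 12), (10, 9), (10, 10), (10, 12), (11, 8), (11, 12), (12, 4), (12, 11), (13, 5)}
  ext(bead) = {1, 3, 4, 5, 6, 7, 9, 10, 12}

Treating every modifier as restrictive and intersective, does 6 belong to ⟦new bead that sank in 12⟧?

yes

⟦that sank⟧ = ⟦sank⟧ = {1, 2, 3, 4, 5, 6, 9, 11, 13}
⟦in 12⟧ = {x : ⟨x, 12⟩ ∈ ⟦in⟧} = {1, 3, 4, 5, 6, 7, 8, 10, 11}
⟦bead⟧ = {1, 3, 4, 5, 6, 7, 9, 10, 12}
… ∩ ⟦that sank⟧ = {1, 3, 4, 5, 6, 7, 9, 10, 12} ∩ {1, 2, 3, 4, 5, 6, 9, 11, 13} = {1, 3, 4, 5, 6, 9}
… ∩ ⟦in 12⟧ = {1, 3, 4, 5, 6, 9} ∩ {1, 3, 4, 5, 6, 7, 8, 10, 11} = {1, 3, 4, 5, 6}
… ∩ ⟦new⟧ = {1, 3, 4, 5, 6} ∩ {5, 6, 7, 8, 11, 12} = {5, 6}
⟦new bead that sank in 12⟧ = {5, 6}; 6 ∈ this set.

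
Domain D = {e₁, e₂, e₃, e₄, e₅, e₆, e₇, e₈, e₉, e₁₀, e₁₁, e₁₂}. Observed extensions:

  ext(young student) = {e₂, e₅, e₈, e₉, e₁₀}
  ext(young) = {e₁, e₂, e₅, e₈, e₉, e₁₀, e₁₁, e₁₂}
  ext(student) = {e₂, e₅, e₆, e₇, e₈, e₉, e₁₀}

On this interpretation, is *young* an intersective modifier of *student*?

⟦young⟧ ∩ ⟦student⟧ = {e₁, e₂, e₅, e₈, e₉, e₁₀, e₁₁, e₁₂} ∩ {e₂, e₅, e₆, e₇, e₈, e₉, e₁₀} = {e₂, e₅, e₈, e₉, e₁₀}
Observed ⟦young student⟧ = {e₂, e₅, e₈, e₉, e₁₀}.
These coincide, so the modifier is intersective here.

yes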